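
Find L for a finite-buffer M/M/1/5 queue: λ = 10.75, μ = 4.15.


ρ = 10.75/4.15 = 2.5904
L = ρ[1 − (K+1)ρ^K + Kρ^(K+1)] / [(1−ρ)(1−ρ^(K+1))]
Numerator: 2.5904·(1 − 6·116.627734 + 5·302.107986) = 2102.786840
Denominator: (-1.5904)·(-301.107986) = 478.870531
L = 2102.786840/478.870531 = 4.3911

Final: 4.3911


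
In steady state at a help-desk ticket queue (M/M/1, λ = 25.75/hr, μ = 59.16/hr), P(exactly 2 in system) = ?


ρ = 25.75/59.16 = 0.4353
P_n = (1−ρ)·ρ^n = (1 − 0.4353)·0.4353^2 = 0.5647·0.189452 = 0.106991

Final: 0.106991


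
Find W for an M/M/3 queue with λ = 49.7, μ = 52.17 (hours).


a = 0.9527; ρ = 0.3176; P₀ = 0.382033
Lq = P₀·a^c·ρ/(c!(1−ρ)²) = 0.03753
Wq = Lq/λ = 0.03753/49.7 = 0.0007552 hr
W = Wq + 1/μ = 0.0007552 + 0.01917 = 0.01992 hr

Final: 0.01992 hr


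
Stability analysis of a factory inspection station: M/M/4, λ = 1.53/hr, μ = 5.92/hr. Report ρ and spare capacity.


Total capacity cμ = 4·5.92 = 23.68/hr
ρ = λ/(cμ) = 1.53/23.68 = 0.06461
Stable ⇔ ρ < 1: YES
Spare capacity = cμ − λ = 23.68 − 1.53 = 22.15/hr

Final: ρ = 0.06461; stable; margin = 22.15/hr


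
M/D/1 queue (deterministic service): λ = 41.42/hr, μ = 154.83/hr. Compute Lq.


ρ = 41.42/154.83 = 0.2675
M/D/1: Lq = ρ²/(2(1−ρ)) = 0.07157/(2·0.7325) = 0.04885

Final: 0.04885


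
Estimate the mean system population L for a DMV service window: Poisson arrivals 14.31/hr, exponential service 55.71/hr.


ρ = λ/μ = 14.31/55.71 = 0.2569
L = ρ/(1−ρ) = 0.2569/(1 − 0.2569) = 0.2569/0.7431 = 0.3457

Final: 0.3457


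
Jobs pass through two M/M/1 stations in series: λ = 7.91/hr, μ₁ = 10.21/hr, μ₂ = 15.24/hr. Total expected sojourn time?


Each node sees arrival rate λ = 7.91/hr (tandem ⇒ throughput preserved).
W₁ = 1/(μ₁−λ) = 1/(10.21−7.91) = 0.43478 hr
W₂ = 1/(μ₂−λ) = 1/(15.24−7.91) = 0.13643 hr
W_total = W₁ + W₂ = 0.43478 + 0.13643 = 0.57121 hr

Final: 0.57121 hr


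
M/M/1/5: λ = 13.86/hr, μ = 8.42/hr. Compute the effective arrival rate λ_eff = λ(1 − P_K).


ρ = 1.6461; P_K = (1−ρ)ρ^5/(1−ρ^6) = 0.413271
λ_eff = λ(1 − P_K) = 13.86·(1 − 0.413271) = 13.86·0.586729 = 8.1321 /hr

Final: 8.1321 /hr


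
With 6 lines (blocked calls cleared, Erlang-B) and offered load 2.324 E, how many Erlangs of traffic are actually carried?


B(6,2.324) = 0.021632 (Erlang-B)
Carried load = a(1 − B) = 2.324·(1 − 0.021632) = 2.324·0.978368 = 2.2737 E

Final: 2.2737 Erlangs


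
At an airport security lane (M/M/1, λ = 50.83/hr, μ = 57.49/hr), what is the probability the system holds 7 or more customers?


ρ = 50.83/57.49 = 0.8842
P(N ≥ n) = ρ^n = 0.8842^7 = 0.422372

Final: 0.422372


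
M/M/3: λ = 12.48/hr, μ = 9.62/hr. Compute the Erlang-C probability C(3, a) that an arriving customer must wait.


a = λ/μ = 1.2973; ρ = a/3 = 0.4324
P₀ = 0.264556 (from M/M/c formula)
C(c,a) = [a^c/(c!(1−ρ))]·P₀ = [2.18333/(6·0.5676)]·0.264556
= 0.64114·0.264556 = 0.169616

Final: 0.169616


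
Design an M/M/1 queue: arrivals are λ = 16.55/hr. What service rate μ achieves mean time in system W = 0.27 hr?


W = 1/(μ−λ) ⇒ μ − λ = 1/W = 1/0.27 = 3.7037
μ = λ + 1/W = 16.55 + 3.7037 = 20.2537 per hr

Final: 20.2537 /hr


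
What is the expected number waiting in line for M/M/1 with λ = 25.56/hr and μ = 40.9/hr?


ρ = 25.56/40.9 = 0.6249
Lq = ρ²/(1−ρ) = 0.3905/0.3751 = 1.0413

Final: 1.0413


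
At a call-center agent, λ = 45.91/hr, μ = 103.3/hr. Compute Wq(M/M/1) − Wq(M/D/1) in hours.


ρ = 45.91/103.3 = 0.4444
Wq(M/M/1) = ρ/(μ−λ) = 0.4444/57.39 = 0.007744 hr
Wq(M/D/1) = ρ/(2(μ−λ)) = 0.003872 hr
Savings = 0.007744 − 0.003872 = 0.003872 hr

Final: 0.003872 hr


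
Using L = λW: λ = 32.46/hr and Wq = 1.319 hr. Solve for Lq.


Lq = λWq = 32.46·1.319 = 42.8147

Final: 42.8147


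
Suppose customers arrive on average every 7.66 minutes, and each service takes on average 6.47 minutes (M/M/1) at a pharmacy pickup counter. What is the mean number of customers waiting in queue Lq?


λ = 60/7.66 = 7.8329 /hr
μ = 60/6.47 = 9.2736 /hr
ρ = λ/μ = 7.8329/9.2736 = 0.8446
Lq = ρ²/(1−ρ) = 0.7134/0.1554 = 4.5923

Final: 4.5923


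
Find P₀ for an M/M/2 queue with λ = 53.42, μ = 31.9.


a = λ/μ = 53.42/31.9 = 1.6746; ρ = a/c = 0.8373
Σ_{k=0}^{1} a^k/k! (terms k=0..1) = 1.00000 + 1.67461 = 2.67461
Tail: a^2/(2!(1−ρ)) = 2.80431/(2·0.1627) = 8.61826
P₀ = 1/(2.67461 + 8.61826) = 1/11.29287 = 0.088551

Final: 0.088551


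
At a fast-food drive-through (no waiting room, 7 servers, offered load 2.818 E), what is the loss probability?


B(c,a) = (a^c/c!) / Σ_{k=0}^{c} a^k/k!
a^7/7! = 0.279999
Σ terms (k=0..7): 1.00000 + 2.81800 + 3.97056 + 3.72968 + 2.62756 + 1.48089 + 0.69553 + 0.28000 = 16.602222
B = 0.279999/16.602222 = 0.016865

Final: 0.016865


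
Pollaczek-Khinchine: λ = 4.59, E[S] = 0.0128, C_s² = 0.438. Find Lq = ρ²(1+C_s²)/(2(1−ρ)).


ρ = λ·E[S] = 4.59·0.0128 = 0.05875
Lq = ρ²(1+C_s²)/(2(1−ρ)) = 0.003452·(1+0.438)/(2·0.9412)
= 0.003452·1.4380/1.8825 = 0.002637

Final: 0.002637


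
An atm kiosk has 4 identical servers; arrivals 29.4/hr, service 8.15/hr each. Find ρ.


ρ = λ/(cμ) = 29.4/(4·8.15) = 29.4/32.60 = 0.9018

Final: 0.9018


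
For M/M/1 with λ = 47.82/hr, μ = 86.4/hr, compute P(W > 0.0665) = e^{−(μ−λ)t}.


W ~ Exponential(μ−λ) for M/M/1.
μ − λ = 86.4 − 47.82 = 38.5800
P(W > t) = e^{−(μ−λ)t} = e^{−2.5656} = 0.076875

Final: 0.076875


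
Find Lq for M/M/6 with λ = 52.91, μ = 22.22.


a = λ/μ = 2.3812; ρ = a/6 = 0.3969
P₀ = 0.092049
Lq = P₀·a^c·ρ / (c!·(1−ρ)²) = 0.092049·182.28975·0.3969/(720·0.36377)
= 0.02543

Final: 0.02543


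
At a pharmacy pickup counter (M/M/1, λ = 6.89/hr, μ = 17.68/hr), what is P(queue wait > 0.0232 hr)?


ρ = 6.89/17.68 = 0.3897
P(Wq > t) = ρ·e^{−(μ−λ)t} = 0.3897·e^{−0.2503}
= 0.3897·0.778545 = 0.303404

Final: 0.303404


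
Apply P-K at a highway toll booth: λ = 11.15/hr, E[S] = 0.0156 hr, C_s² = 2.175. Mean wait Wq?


ρ = λ·E[S] = 11.15·0.0156 = 0.1739
E[S²] = E[S]²(1+C_s²) = 0.0156²·(1+2.175) = 0.0007727
Wq = λ·E[S²]/(2(1−ρ)) = 11.15·0.0007727/(2·0.8261) = 0.005215 hr

Final: 0.005215 hr


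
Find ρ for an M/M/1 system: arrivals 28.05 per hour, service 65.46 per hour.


ρ = λ/μ = 28.05/65.46 = 0.4285

Final: 0.4285


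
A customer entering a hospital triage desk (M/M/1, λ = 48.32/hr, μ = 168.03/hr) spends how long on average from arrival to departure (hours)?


W = 1/(μ−λ) = 1/(168.03 − 48.32) = 1/119.71 = 0.008354 hr

Final: 0.008354 hr


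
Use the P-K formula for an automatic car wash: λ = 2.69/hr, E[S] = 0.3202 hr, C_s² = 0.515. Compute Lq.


ρ = λ·E[S] = 2.69·0.3202 = 0.8613
Lq = ρ²(1+C_s²)/(2(1−ρ)) = 0.7419·(1+0.515)/(2·0.1387)
= 0.7419·1.5150/0.2773 = 4.05296

Final: 4.05296


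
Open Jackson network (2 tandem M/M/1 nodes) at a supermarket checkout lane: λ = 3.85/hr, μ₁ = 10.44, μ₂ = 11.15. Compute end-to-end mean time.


Each node sees arrival rate λ = 3.85/hr (tandem ⇒ throughput preserved).
W₁ = 1/(μ₁−λ) = 1/(10.44−3.85) = 0.15175 hr
W₂ = 1/(μ₂−λ) = 1/(11.15−3.85) = 0.13699 hr
W_total = W₁ + W₂ = 0.15175 + 0.13699 = 0.28873 hr

Final: 0.28873 hr


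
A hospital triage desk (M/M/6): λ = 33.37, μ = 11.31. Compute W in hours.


a = 2.9505; ρ = 0.4917; P₀ = 0.051526
Lq = P₀·a^c·ρ/(c!(1−ρ)²) = 0.08987
Wq = Lq/λ = 0.08987/33.37 = 0.002693 hr
W = Wq + 1/μ = 0.002693 + 0.08842 = 0.09111 hr

Final: 0.09111 hr


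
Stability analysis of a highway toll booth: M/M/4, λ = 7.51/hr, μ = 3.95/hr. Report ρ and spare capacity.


Total capacity cμ = 4·3.95 = 15.80/hr
ρ = λ/(cμ) = 7.51/15.80 = 0.4753
Stable ⇔ ρ < 1: YES
Spare capacity = cμ − λ = 15.80 − 7.51 = 8.29/hr

Final: ρ = 0.4753; stable; margin = 8.29/hr


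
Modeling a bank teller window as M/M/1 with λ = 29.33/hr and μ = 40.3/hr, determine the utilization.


ρ = λ/μ = 29.33/40.3 = 0.7278

Final: 0.7278


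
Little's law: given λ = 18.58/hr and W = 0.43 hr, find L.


L = λW = 18.58·0.43 = 7.9894

Final: 7.9894


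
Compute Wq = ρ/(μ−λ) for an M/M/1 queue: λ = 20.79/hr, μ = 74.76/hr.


ρ = 20.79/74.76 = 0.2781
Wq = ρ/(μ−λ) = 0.2781/(74.76 − 20.79) = 0.2781/53.97 = 0.005153 hr

Final: 0.005153 hr


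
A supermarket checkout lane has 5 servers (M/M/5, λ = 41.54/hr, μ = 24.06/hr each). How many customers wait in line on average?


a = λ/μ = 1.7265; ρ = a/5 = 0.3453
P₀ = 0.177299
Lq = P₀·a^c·ρ / (c!·(1−ρ)²) = 0.177299·15.34102·0.3453/(120·0.42863)
= 0.01826

Final: 0.01826


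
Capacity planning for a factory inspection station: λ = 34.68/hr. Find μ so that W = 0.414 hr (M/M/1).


W = 1/(μ−λ) ⇒ μ − λ = 1/W = 1/0.414 = 2.4155
μ = λ + 1/W = 34.68 + 2.4155 = 37.0955 per hr

Final: 37.0955 /hr


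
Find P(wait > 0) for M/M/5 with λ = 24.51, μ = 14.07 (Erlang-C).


a = λ/μ = 1.7420; ρ = a/5 = 0.3484
P₀ = 0.174545 (from M/M/c formula)
C(c,a) = [a^c/(c!(1−ρ))]·P₀ = [16.04154/(120·0.6516)]·0.174545
= 0.20516·0.174545 = 0.035809

Final: 0.035809


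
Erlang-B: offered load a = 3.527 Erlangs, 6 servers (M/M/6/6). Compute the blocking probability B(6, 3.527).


B(c,a) = (a^c/c!) / Σ_{k=0}^{c} a^k/k!
a^6/6! = 2.673624
Σ terms (k=0..6): 1.00000 + 3.52700 + 6.21986 + 7.31249 + 6.44779 + 4.54827 + 2.67362 = 31.729029
B = 2.673624/31.729029 = 0.084264

Final: 0.084264


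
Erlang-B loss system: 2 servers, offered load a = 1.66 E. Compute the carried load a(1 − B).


B(2,1.66) = 0.341225 (Erlang-B)
Carried load = a(1 − B) = 1.66·(1 − 0.341225) = 1.66·0.658775 = 1.0936 E

Final: 1.0936 Erlangs


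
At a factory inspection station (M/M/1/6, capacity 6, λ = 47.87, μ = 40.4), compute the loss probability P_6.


ρ = λ/μ = 47.87/40.4 = 1.1849
P_K = (1−ρ)ρ^K/(1−ρ^(K+1)) = (-0.1849·2.767530)/(1 − 3.279249)
= -0.511719/-2.279249 = 0.224512

Final: 0.224512


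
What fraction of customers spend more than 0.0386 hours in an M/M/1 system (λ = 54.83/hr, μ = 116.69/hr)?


W ~ Exponential(μ−λ) for M/M/1.
μ − λ = 116.69 − 54.83 = 61.8600
P(W > t) = e^{−(μ−λ)t} = e^{−2.3878} = 0.091832

Final: 0.091832


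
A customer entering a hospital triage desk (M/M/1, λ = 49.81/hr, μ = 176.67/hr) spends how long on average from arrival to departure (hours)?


W = 1/(μ−λ) = 1/(176.67 − 49.81) = 1/126.86 = 0.007883 hr

Final: 0.007883 hr


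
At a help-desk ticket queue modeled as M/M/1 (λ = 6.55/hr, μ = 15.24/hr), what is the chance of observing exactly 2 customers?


ρ = 6.55/15.24 = 0.4298
P_n = (1−ρ)·ρ^n = (1 − 0.4298)·0.4298^2 = 0.5702·0.184719 = 0.105329

Final: 0.105329


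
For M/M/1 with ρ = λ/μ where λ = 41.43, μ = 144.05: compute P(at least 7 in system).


ρ = 41.43/144.05 = 0.2876
P(N ≥ n) = ρ^n = 0.2876^7 = 0.0001628

Final: 0.0001628


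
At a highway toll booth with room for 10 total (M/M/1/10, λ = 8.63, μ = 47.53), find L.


ρ = 8.63/47.53 = 0.1816
L = ρ[1 − (K+1)ρ^K + Kρ^(K+1)] / [(1−ρ)(1−ρ^(K+1))]
Numerator: 0.1816·(1 − 11·0.00000003894 + 10·0.000000007071) = 0.181569
Denominator: (0.8184)·(1.000000) = 0.818430
L = 0.181569/0.818430 = 0.2219

Final: 0.2219


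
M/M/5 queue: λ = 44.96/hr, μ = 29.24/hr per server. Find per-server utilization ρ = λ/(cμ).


ρ = λ/(cμ) = 44.96/(5·29.24) = 44.96/146.20 = 0.3075

Final: 0.3075


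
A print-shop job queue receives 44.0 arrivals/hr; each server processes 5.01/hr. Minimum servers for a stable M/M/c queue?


Stability requires cμ > λ ⇔ c > λ/μ.
λ/μ = 44.0/5.01 = 8.7824
Minimum integer c = ⌊8.7824⌋ + 1 = 9
Check: 9·5.01 = 45.09 > 44.0, while 8·5.01 = 40.08 ≤ 44.0

Final: 9 servers


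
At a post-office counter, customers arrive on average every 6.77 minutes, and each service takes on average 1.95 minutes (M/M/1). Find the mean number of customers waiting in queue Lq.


λ = 60/6.77 = 8.8626 /hr
μ = 60/1.95 = 30.7692 /hr
ρ = λ/μ = 8.8626/30.7692 = 0.2880
Lq = ρ²/(1−ρ) = 0.08296/0.7120 = 0.1165

Final: 0.1165


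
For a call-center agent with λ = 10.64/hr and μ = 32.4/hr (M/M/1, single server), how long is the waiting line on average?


ρ = 10.64/32.4 = 0.3284
Lq = ρ²/(1−ρ) = 0.1078/0.6716 = 0.1606

Final: 0.1606


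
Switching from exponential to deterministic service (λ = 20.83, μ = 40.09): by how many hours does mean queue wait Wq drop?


ρ = 20.83/40.09 = 0.5196
Wq(M/M/1) = ρ/(μ−λ) = 0.5196/19.26 = 0.02698 hr
Wq(M/D/1) = ρ/(2(μ−λ)) = 0.01349 hr
Savings = 0.02698 − 0.01349 = 0.01349 hr

Final: 0.01349 hr


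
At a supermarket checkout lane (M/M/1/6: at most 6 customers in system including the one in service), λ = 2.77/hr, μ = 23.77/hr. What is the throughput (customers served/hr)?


ρ = 0.1165; P_K = (1−ρ)ρ^6/(1−ρ^7) = 0.000002213
λ_eff = λ(1 − P_K) = 2.77·(1 − 0.000002213) = 2.77·0.999998 = 2.7700 /hr

Final: 2.7700 /hr


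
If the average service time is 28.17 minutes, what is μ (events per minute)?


μ = 1/(service time) in consistent units.
1 minute = 1 min, so μ = 1/28.17 = 0.03550 per minute

Final: 0.03550 /min


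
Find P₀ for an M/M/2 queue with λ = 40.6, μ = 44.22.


a = λ/μ = 40.6/44.22 = 0.9181; ρ = a/c = 0.4591
Σ_{k=0}^{1} a^k/k! (terms k=0..1) = 1.00000 + 0.91814 = 1.91814
Tail: a^2/(2!(1−ρ)) = 0.84297/(2·0.5409) = 0.77919
P₀ = 1/(1.91814 + 0.77919) = 1/2.69732 = 0.370738

Final: 0.370738


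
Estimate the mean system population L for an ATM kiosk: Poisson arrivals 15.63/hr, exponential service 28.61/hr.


ρ = λ/μ = 15.63/28.61 = 0.5463
L = ρ/(1−ρ) = 0.5463/(1 − 0.5463) = 0.5463/0.4537 = 1.2042

Final: 1.2042


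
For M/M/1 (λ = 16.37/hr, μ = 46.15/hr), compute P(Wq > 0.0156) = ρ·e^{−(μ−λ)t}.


ρ = 16.37/46.15 = 0.3547
P(Wq > t) = ρ·e^{−(μ−λ)t} = 0.3547·e^{−0.4646}
= 0.3547·0.628407 = 0.222904

Final: 0.222904


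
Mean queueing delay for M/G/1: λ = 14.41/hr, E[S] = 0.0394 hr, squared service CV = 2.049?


ρ = λ·E[S] = 14.41·0.0394 = 0.5678
E[S²] = E[S]²(1+C_s²) = 0.0394²·(1+2.049) = 0.004733
Wq = λ·E[S²]/(2(1−ρ)) = 14.41·0.004733/(2·0.4322) = 0.07890 hr

Final: 0.07890 hr


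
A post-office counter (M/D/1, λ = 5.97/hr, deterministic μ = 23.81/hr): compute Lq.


ρ = 5.97/23.81 = 0.2507
M/D/1: Lq = ρ²/(2(1−ρ)) = 0.06287/(2·0.7493) = 0.04195

Final: 0.04195


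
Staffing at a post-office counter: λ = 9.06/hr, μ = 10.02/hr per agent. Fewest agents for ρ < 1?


Stability requires cμ > λ ⇔ c > λ/μ.
λ/μ = 9.06/10.02 = 0.9042
Minimum integer c = ⌊0.9042⌋ + 1 = 1
Check: 1·10.02 = 10.02 > 9.06, while 0·10.02 = 0.00 ≤ 9.06

Final: 1 servers


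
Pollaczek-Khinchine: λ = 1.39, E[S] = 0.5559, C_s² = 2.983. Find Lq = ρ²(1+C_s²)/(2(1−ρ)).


ρ = λ·E[S] = 1.39·0.5559 = 0.7727
Lq = ρ²(1+C_s²)/(2(1−ρ)) = 0.5971·(1+2.983)/(2·0.2273)
= 0.5971·3.9830/0.4546 = 5.23125

Final: 5.23125


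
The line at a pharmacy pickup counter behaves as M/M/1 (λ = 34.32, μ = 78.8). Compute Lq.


ρ = 34.32/78.8 = 0.4355
Lq = ρ²/(1−ρ) = 0.1897/0.5645 = 0.3360

Final: 0.3360


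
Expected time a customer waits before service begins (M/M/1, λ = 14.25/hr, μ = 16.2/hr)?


ρ = 14.25/16.2 = 0.8796
Wq = ρ/(μ−λ) = 0.8796/(16.2 − 14.25) = 0.8796/1.95 = 0.4511 hr

Final: 0.4511 hr


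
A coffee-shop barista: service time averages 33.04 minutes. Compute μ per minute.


μ = 1/(service time) in consistent units.
1 minute = 1 min, so μ = 1/33.04 = 0.03027 per minute

Final: 0.03027 /min


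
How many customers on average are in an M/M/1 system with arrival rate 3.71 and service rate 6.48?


ρ = λ/μ = 3.71/6.48 = 0.5725
L = ρ/(1−ρ) = 0.5725/(1 − 0.5725) = 0.5725/0.4275 = 1.3394

Final: 1.3394


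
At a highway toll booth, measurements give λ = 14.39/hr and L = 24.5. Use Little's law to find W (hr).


W = L/λ = 24.5/14.39 = 1.7026 hr

Final: 1.7026 hr


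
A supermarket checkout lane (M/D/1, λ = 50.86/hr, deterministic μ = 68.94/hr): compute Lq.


ρ = 50.86/68.94 = 0.7377
M/D/1: Lq = ρ²/(2(1−ρ)) = 0.5443/(2·0.2623) = 1.03766

Final: 1.03766


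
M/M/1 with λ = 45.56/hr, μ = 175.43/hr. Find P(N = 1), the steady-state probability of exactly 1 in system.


ρ = 45.56/175.43 = 0.2597
P_n = (1−ρ)·ρ^n = (1 − 0.2597)·0.2597^1 = 0.7403·0.259705 = 0.192258

Final: 0.192258


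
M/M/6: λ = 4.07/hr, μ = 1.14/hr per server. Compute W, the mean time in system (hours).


a = 3.5702; ρ = 0.5950; P₀ = 0.026858
Lq = P₀·a^c·ρ/(c!(1−ρ)²) = 0.28027
Wq = Lq/λ = 0.28027/4.07 = 0.06886 hr
W = Wq + 1/μ = 0.06886 + 0.87719 = 0.94605 hr

Final: 0.94605 hr


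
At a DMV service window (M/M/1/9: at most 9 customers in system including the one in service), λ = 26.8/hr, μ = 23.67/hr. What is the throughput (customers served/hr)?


ρ = 1.1322; P_K = (1−ρ)ρ^9/(1−ρ^10) = 0.164223
λ_eff = λ(1 − P_K) = 26.8·(1 − 0.164223) = 26.8·0.835777 = 22.3988 /hr

Final: 22.3988 /hr


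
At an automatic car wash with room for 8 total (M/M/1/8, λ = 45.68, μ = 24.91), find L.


ρ = 45.68/24.91 = 1.8338
L = ρ[1 − (K+1)ρ^K + Kρ^(K+1)] / [(1−ρ)(1−ρ^(K+1))]
Numerator: 1.8338·(1 − 9·127.884804 + 8·234.515369) = 1331.632913
Denominator: (-0.8338)·(-233.515369) = 194.705508
L = 1331.632913/194.705508 = 6.8392

Final: 6.8392


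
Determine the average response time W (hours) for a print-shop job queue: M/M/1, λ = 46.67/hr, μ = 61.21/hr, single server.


W = 1/(μ−λ) = 1/(61.21 − 46.67) = 1/14.54 = 0.06878 hr

Final: 0.06878 hr


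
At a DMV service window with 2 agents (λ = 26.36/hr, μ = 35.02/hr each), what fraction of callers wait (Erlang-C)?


a = λ/μ = 0.7527; ρ = a/2 = 0.3764
P₀ = 0.453112 (from M/M/c formula)
C(c,a) = [a^c/(c!(1−ρ))]·P₀ = [0.56658/(2·0.6236)]·0.453112
= 0.45425·0.453112 = 0.205825

Final: 0.205825


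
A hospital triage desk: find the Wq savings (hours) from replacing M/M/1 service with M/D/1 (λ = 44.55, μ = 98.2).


ρ = 44.55/98.2 = 0.4537
Wq(M/M/1) = ρ/(μ−λ) = 0.4537/53.65 = 0.008456 hr
Wq(M/D/1) = ρ/(2(μ−λ)) = 0.004228 hr
Savings = 0.008456 − 0.004228 = 0.004228 hr

Final: 0.004228 hr


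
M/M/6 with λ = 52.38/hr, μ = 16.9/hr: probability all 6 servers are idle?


a = λ/μ = 52.38/16.9 = 3.0994; ρ = a/c = 0.5166
Σ_{k=0}^{5} a^k/k! (terms k=0..5) = 1.00000 + 3.09941 + 4.80317 + 4.96232 + 3.84507 + 2.38349 = 20.09345
Tail: a^6/(6!(1−ρ)) = 886.48775/(720·0.4834) = 2.54686
P₀ = 1/(20.09345 + 2.54686) = 1/22.64031 = 0.044169

Final: 0.044169


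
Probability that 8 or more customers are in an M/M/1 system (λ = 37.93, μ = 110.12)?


ρ = 37.93/110.12 = 0.3444
P(N ≥ n) = ρ^n = 0.3444^8 = 0.0001981

Final: 0.0001981


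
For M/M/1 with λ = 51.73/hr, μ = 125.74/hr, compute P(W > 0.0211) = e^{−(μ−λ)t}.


W ~ Exponential(μ−λ) for M/M/1.
μ − λ = 125.74 − 51.73 = 74.0100
P(W > t) = e^{−(μ−λ)t} = e^{−1.5616} = 0.209798

Final: 0.209798


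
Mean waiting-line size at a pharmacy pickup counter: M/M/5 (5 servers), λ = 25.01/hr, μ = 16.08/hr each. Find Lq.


a = λ/μ = 1.5553; ρ = a/5 = 0.3111
P₀ = 0.210707
Lq = P₀·a^c·ρ / (c!·(1−ρ)²) = 0.210707·9.10203·0.3111/(120·0.47463)
= 0.01047

Final: 0.01047


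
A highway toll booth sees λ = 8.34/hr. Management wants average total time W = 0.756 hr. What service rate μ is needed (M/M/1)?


W = 1/(μ−λ) ⇒ μ − λ = 1/W = 1/0.756 = 1.3228
μ = λ + 1/W = 8.34 + 1.3228 = 9.6628 per hr

Final: 9.6628 /hr


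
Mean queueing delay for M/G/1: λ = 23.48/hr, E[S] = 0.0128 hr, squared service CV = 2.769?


ρ = λ·E[S] = 23.48·0.0128 = 0.3005
E[S²] = E[S]²(1+C_s²) = 0.0128²·(1+2.769) = 0.0006175
Wq = λ·E[S²]/(2(1−ρ)) = 23.48·0.0006175/(2·0.6995) = 0.01036 hr

Final: 0.01036 hr


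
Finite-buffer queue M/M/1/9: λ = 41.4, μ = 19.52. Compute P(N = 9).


ρ = λ/μ = 41.4/19.52 = 2.1209
P_K = (1−ρ)ρ^K/(1−ρ^(K+1)) = (-1.1209·868.329889)/(1 − 1841.642285)
= -973.312396/-1840.642285 = 0.528790

Final: 0.528790


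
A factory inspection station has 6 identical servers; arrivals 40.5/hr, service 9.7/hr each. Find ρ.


ρ = λ/(cμ) = 40.5/(6·9.7) = 40.5/58.20 = 0.6959

Final: 0.6959


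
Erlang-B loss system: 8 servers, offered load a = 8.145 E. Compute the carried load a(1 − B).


B(8,8.145) = 0.243581 (Erlang-B)
Carried load = a(1 − B) = 8.145·(1 − 0.243581) = 8.145·0.756419 = 6.1610 E

Final: 6.1610 Erlangs


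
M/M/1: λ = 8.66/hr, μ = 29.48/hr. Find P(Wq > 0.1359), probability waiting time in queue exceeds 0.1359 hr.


ρ = 8.66/29.48 = 0.2938
P(Wq > t) = ρ·e^{−(μ−λ)t} = 0.2938·e^{−2.8294}
= 0.2938·0.059046 = 0.017345

Final: 0.017345


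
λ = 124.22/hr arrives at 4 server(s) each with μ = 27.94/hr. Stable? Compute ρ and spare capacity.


Total capacity cμ = 4·27.94 = 111.76/hr
ρ = λ/(cμ) = 124.22/111.76 = 1.1115
Stable ⇔ ρ < 1: NO
Spare capacity = cμ − λ = 111.76 − 124.22 = -12.46/hr

Final: ρ = 1.1115; unstable; margin = -12.46/hr


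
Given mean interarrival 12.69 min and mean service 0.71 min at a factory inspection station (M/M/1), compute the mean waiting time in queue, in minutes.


λ = 60/12.69 = 4.7281 /hr
μ = 60/0.71 = 84.5070 /hr
ρ = λ/μ = 4.7281/84.5070 = 0.05595
Wq = ρ/(μ−λ) = 0.05595/(84.5070−4.7281) = 0.0007013 hr
In minutes: 0.0007013·60 = 0.04208 min

Final: 0.04208 min


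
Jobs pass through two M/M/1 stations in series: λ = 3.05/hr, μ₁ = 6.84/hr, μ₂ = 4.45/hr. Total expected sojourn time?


Each node sees arrival rate λ = 3.05/hr (tandem ⇒ throughput preserved).
W₁ = 1/(μ₁−λ) = 1/(6.84−3.05) = 0.26385 hr
W₂ = 1/(μ₂−λ) = 1/(4.45−3.05) = 0.71429 hr
W_total = W₁ + W₂ = 0.26385 + 0.71429 = 0.97814 hr

Final: 0.97814 hr


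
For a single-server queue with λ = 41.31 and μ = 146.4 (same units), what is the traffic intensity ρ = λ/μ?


ρ = λ/μ = 41.31/146.4 = 0.2822

Final: 0.2822


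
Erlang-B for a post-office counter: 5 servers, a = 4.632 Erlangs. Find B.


B(c,a) = (a^c/c!) / Σ_{k=0}^{c} a^k/k!
a^5/5! = 17.768939
Σ terms (k=0..5): 1.00000 + 4.63200 + 10.72771 + 16.56359 + 19.18063 + 17.76894 = 69.872873
B = 17.768939/69.872873 = 0.254304

Final: 0.254304


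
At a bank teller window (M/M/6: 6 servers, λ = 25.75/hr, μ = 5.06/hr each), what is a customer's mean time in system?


a = 5.0889; ρ = 0.8482; P₀ = 0.003902
Lq = P₀·a^c·ρ/(c!(1−ρ)²) = 3.46286
Wq = Lq/λ = 3.46286/25.75 = 0.13448 hr
W = Wq + 1/μ = 0.13448 + 0.19763 = 0.33211 hr

Final: 0.33211 hr


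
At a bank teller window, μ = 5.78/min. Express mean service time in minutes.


Mean service time = 1/μ = 1/5.78 minute = 0.17301 minute
In minutes: 0.17301 × 1 = 0.1730 min

Final: 0.1730 min


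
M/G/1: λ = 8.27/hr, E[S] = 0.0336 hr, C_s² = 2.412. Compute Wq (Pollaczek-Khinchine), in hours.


ρ = λ·E[S] = 8.27·0.0336 = 0.2779
E[S²] = E[S]²(1+C_s²) = 0.0336²·(1+2.412) = 0.003852
Wq = λ·E[S²]/(2(1−ρ)) = 8.27·0.003852/(2·0.7221) = 0.02206 hr

Final: 0.02206 hr


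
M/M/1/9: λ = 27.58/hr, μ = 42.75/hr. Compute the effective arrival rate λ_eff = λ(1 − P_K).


ρ = 0.6451; P_K = (1−ρ)ρ^9/(1−ρ^10) = 0.006957
λ_eff = λ(1 − P_K) = 27.58·(1 − 0.006957) = 27.58·0.993043 = 27.3881 /hr

Final: 27.3881 /hr


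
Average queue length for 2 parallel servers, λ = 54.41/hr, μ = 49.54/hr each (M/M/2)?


a = λ/μ = 1.0983; ρ = a/2 = 0.5492
P₀ = 0.291029
Lq = P₀·a^c·ρ / (c!·(1−ρ)²) = 0.291029·1.20627·0.5492/(2·0.20326)
= 0.47422

Final: 0.47422


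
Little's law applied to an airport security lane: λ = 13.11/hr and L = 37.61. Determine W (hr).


W = L/λ = 37.61/13.11 = 2.8688 hr

Final: 2.8688 hr


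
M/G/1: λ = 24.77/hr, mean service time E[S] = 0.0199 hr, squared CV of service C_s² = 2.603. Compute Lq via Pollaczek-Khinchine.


ρ = λ·E[S] = 24.77·0.0199 = 0.4929
Lq = ρ²(1+C_s²)/(2(1−ρ)) = 0.2430·(1+2.603)/(2·0.5071)
= 0.2430·3.6030/1.0142 = 0.86321

Final: 0.86321


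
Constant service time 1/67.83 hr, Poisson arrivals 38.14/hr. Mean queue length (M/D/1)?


ρ = 38.14/67.83 = 0.5623
M/D/1: Lq = ρ²/(2(1−ρ)) = 0.3162/(2·0.4377) = 0.36116

Final: 0.36116


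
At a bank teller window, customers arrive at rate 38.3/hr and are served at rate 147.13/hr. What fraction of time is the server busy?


ρ = λ/μ = 38.3/147.13 = 0.2603

Final: 0.2603


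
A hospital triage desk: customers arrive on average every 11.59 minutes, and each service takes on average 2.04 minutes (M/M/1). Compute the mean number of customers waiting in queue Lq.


λ = 60/11.59 = 5.1769 /hr
μ = 60/2.04 = 29.4118 /hr
ρ = λ/μ = 5.1769/29.4118 = 0.1760
Lq = ρ²/(1−ρ) = 0.03098/0.8240 = 0.03760

Final: 0.03760


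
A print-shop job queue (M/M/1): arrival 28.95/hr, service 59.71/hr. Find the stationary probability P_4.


ρ = 28.95/59.71 = 0.4848
P_n = (1−ρ)·ρ^n = (1 − 0.4848)·0.4848^4 = 0.5152·0.055259 = 0.028467

Final: 0.028467


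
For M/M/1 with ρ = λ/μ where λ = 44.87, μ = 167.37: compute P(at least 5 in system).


ρ = 44.87/167.37 = 0.2681
P(N ≥ n) = ρ^n = 0.2681^5 = 0.001385

Final: 0.001385


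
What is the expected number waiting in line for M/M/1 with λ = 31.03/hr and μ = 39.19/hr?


ρ = 31.03/39.19 = 0.7918
Lq = ρ²/(1−ρ) = 0.6269/0.2082 = 3.0109

Final: 3.0109


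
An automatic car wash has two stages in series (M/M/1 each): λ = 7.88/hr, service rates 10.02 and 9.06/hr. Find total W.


Each node sees arrival rate λ = 7.88/hr (tandem ⇒ throughput preserved).
W₁ = 1/(μ₁−λ) = 1/(10.02−7.88) = 0.46729 hr
W₂ = 1/(μ₂−λ) = 1/(9.06−7.88) = 0.84746 hr
W_total = W₁ + W₂ = 0.46729 + 0.84746 = 1.31475 hr

Final: 1.31475 hr


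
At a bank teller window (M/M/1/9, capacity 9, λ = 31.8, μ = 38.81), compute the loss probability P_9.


ρ = λ/μ = 31.8/38.81 = 0.8194
P_K = (1−ρ)ρ^K/(1−ρ^(K+1)) = (0.1806·0.166476)/(1 − 0.136406)
= 0.030069/0.863594 = 0.034819

Final: 0.034819


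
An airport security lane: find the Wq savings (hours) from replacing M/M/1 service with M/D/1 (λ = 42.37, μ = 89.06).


ρ = 42.37/89.06 = 0.4757
Wq(M/M/1) = ρ/(μ−λ) = 0.4757/46.69 = 0.01019 hr
Wq(M/D/1) = ρ/(2(μ−λ)) = 0.005095 hr
Savings = 0.01019 − 0.005095 = 0.005095 hr

Final: 0.005095 hr


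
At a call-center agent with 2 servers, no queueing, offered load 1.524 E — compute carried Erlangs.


B(2,1.524) = 0.315115 (Erlang-B)
Carried load = a(1 − B) = 1.524·(1 − 0.315115) = 1.524·0.684885 = 1.0438 E

Final: 1.0438 Erlangs


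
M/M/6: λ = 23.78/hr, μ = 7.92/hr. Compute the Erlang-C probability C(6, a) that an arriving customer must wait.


a = λ/μ = 3.0025; ρ = a/6 = 0.5004
P₀ = 0.048832 (from M/M/c formula)
C(c,a) = [a^c/(c!(1−ρ))]·P₀ = [732.68957/(720·0.4996)]·0.048832
= 2.03696·0.048832 = 0.099469

Final: 0.099469


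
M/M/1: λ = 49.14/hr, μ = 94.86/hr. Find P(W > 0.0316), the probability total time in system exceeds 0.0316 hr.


W ~ Exponential(μ−λ) for M/M/1.
μ − λ = 94.86 − 49.14 = 45.7200
P(W > t) = e^{−(μ−λ)t} = e^{−1.4448} = 0.235805

Final: 0.235805


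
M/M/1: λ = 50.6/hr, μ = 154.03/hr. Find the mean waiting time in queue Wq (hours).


ρ = 50.6/154.03 = 0.3285
Wq = ρ/(μ−λ) = 0.3285/(154.03 − 50.6) = 0.3285/103.43 = 0.003176 hr

Final: 0.003176 hr


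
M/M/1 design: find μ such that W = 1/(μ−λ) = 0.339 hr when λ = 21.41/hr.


W = 1/(μ−λ) ⇒ μ − λ = 1/W = 1/0.339 = 2.9499
μ = λ + 1/W = 21.41 + 2.9499 = 24.3599 per hr

Final: 24.3599 /hr


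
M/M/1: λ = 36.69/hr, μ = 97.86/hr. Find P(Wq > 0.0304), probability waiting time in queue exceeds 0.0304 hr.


ρ = 36.69/97.86 = 0.3749
P(Wq > t) = ρ·e^{−(μ−λ)t} = 0.3749·e^{−1.8596}
= 0.3749·0.155740 = 0.058391

Final: 0.058391


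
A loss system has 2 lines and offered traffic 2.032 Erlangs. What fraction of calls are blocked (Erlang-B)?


B(c,a) = (a^c/c!) / Σ_{k=0}^{c} a^k/k!
a^2/2! = 2.064512
Σ terms (k=0..2): 1.00000 + 2.03200 + 2.06451 = 5.096512
B = 2.064512/5.096512 = 0.405083

Final: 0.405083


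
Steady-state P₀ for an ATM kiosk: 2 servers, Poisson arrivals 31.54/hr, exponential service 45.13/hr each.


a = λ/μ = 31.54/45.13 = 0.6989; ρ = a/c = 0.3494
Σ_{k=0}^{1} a^k/k! (terms k=0..1) = 1.00000 + 0.69887 = 1.69887
Tail: a^2/(2!(1−ρ)) = 0.48842/(2·0.6506) = 0.37538
P₀ = 1/(1.69887 + 0.37538) = 1/2.07425 = 0.482102

Final: 0.482102


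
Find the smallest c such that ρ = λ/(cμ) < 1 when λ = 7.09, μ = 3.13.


Stability requires cμ > λ ⇔ c > λ/μ.
λ/μ = 7.09/3.13 = 2.2652
Minimum integer c = ⌊2.2652⌋ + 1 = 3
Check: 3·3.13 = 9.39 > 7.09, while 2·3.13 = 6.26 ≤ 7.09

Final: 3 servers


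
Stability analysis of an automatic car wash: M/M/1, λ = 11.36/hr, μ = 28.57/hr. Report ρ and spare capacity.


Total capacity cμ = 1·28.57 = 28.57/hr
ρ = λ/(cμ) = 11.36/28.57 = 0.3976
Stable ⇔ ρ < 1: YES
Spare capacity = cμ − λ = 28.57 − 11.36 = 17.21/hr

Final: ρ = 0.3976; stable; margin = 17.21/hr


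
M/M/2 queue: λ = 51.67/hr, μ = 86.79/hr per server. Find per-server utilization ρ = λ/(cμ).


ρ = λ/(cμ) = 51.67/(2·86.79) = 51.67/173.58 = 0.2977

Final: 0.2977


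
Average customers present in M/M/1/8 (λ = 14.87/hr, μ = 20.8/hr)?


ρ = 14.87/20.8 = 0.7149
L = ρ[1 − (K+1)ρ^K + Kρ^(K+1)] / [(1−ρ)(1−ρ^(K+1))]
Numerator: 0.7149·(1 − 9·0.068231 + 8·0.048779) = 0.554873
Denominator: (0.2851)·(0.951221) = 0.271190
L = 0.554873/0.271190 = 2.0461

Final: 2.0461


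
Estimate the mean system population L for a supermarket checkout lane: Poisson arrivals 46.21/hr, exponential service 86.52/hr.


ρ = λ/μ = 46.21/86.52 = 0.5341
L = ρ/(1−ρ) = 0.5341/(1 − 0.5341) = 0.5341/0.4659 = 1.1464

Final: 1.1464


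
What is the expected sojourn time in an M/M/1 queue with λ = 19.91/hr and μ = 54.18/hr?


W = 1/(μ−λ) = 1/(54.18 − 19.91) = 1/34.27 = 0.02918 hr

Final: 0.02918 hr


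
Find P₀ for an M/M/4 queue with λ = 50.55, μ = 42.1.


a = λ/μ = 50.55/42.1 = 1.2007; ρ = a/c = 0.3002
Σ_{k=0}^{3} a^k/k! (terms k=0..3) = 1.00000 + 1.20071 + 0.72086 + 0.28851 = 3.21008
Tail: a^4/(4!(1−ρ)) = 2.07853/(24·0.6998) = 0.12375
P₀ = 1/(3.21008 + 0.12375) = 1/3.33383 = 0.299955

Final: 0.299955


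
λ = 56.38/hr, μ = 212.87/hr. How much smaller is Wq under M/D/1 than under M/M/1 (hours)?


ρ = 56.38/212.87 = 0.2649
Wq(M/M/1) = ρ/(μ−λ) = 0.2649/156.49 = 0.001692 hr
Wq(M/D/1) = ρ/(2(μ−λ)) = 0.0008462 hr
Savings = 0.001692 − 0.0008462 = 0.0008462 hr

Final: 0.0008462 hr


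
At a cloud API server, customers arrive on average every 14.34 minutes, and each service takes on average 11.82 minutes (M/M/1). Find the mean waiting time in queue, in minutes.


λ = 60/14.34 = 4.1841 /hr
μ = 60/11.82 = 5.0761 /hr
ρ = λ/μ = 4.1841/5.0761 = 0.8243
Wq = ρ/(μ−λ) = 0.8243/(5.0761−4.1841) = 0.92402 hr
In minutes: 0.92402·60 = 55.441 min

Final: 55.441 min


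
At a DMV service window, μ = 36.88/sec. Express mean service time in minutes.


Mean service time = 1/μ = 1/36.88 second = 0.02711 second
In minutes: 0.02711 × 0.0166667 = 0.0004519 min

Final: 0.0004519 min


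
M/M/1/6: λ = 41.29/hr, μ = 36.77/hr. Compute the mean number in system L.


ρ = 41.29/36.77 = 1.1229
L = ρ[1 − (K+1)ρ^K + Kρ^(K+1)] / [(1−ρ)(1−ρ^(K+1))]
Numerator: 1.1229·(1 − 7·2.004968 + 6·2.251432) = 0.532056
Denominator: (-0.1229)·(-1.251432) = 0.153834
L = 0.532056/0.153834 = 3.4586

Final: 3.4586


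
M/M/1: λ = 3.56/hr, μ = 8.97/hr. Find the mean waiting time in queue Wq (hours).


ρ = 3.56/8.97 = 0.3969
Wq = ρ/(μ−λ) = 0.3969/(8.97 − 3.56) = 0.3969/5.41 = 0.07336 hr

Final: 0.07336 hr


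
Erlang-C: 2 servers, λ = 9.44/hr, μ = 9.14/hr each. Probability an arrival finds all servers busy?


a = λ/μ = 1.0328; ρ = a/2 = 0.5164
P₀ = 0.318903 (from M/M/c formula)
C(c,a) = [a^c/(c!(1−ρ))]·P₀ = [1.06672/(2·0.4836)]·0.318903
= 1.10292·0.318903 = 0.351726

Final: 0.351726


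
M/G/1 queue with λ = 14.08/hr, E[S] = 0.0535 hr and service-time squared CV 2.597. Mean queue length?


ρ = λ·E[S] = 14.08·0.0535 = 0.7533
Lq = ρ²(1+C_s²)/(2(1−ρ)) = 0.5674·(1+2.597)/(2·0.2467)
= 0.5674·3.5970/0.4934 = 4.13637

Final: 4.13637


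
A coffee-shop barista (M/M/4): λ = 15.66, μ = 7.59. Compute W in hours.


a = 2.0632; ρ = 0.5158; P₀ = 0.121728
Lq = P₀·a^c·ρ/(c!(1−ρ)²) = 0.20223
Wq = Lq/λ = 0.20223/15.66 = 0.01291 hr
W = Wq + 1/μ = 0.01291 + 0.13175 = 0.14467 hr

Final: 0.14467 hr


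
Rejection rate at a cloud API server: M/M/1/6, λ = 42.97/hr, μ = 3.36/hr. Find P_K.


ρ = λ/μ = 42.97/3.36 = 12.7887
P_K = (1−ρ)ρ^K/(1−ρ^(K+1)) = (-11.7887·4374782.415210)/(1 − 55947738.208798)
= -51572955.793589/-55947737.208798 = 0.921806

Final: 0.921806


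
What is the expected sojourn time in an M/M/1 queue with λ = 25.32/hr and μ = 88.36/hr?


W = 1/(μ−λ) = 1/(88.36 − 25.32) = 1/63.04 = 0.01586 hr

Final: 0.01586 hr


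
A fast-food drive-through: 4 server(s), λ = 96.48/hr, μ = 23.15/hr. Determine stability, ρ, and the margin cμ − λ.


Total capacity cμ = 4·23.15 = 92.60/hr
ρ = λ/(cμ) = 96.48/92.60 = 1.0419
Stable ⇔ ρ < 1: NO
Spare capacity = cμ − λ = 92.60 − 96.48 = -3.88/hr

Final: ρ = 1.0419; unstable; margin = -3.88/hr


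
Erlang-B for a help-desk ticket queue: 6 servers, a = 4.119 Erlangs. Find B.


B(c,a) = (a^c/c!) / Σ_{k=0}^{c} a^k/k!
a^6/6! = 6.782944
Σ terms (k=0..6): 1.00000 + 4.11900 + 8.48308 + 11.64727 + 11.99378 + 9.88047 + 6.78294 = 53.906543
B = 6.782944/53.906543 = 0.125828

Final: 0.125828


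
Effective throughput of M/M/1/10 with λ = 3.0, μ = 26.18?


ρ = 0.1146; P_K = (1−ρ)ρ^10/(1−ρ^11) = 3.457e-10
λ_eff = λ(1 − P_K) = 3.0·(1 − 3.457e-10) = 3.0·1.000000 = 3.0000 /hr

Final: 3.0000 /hr


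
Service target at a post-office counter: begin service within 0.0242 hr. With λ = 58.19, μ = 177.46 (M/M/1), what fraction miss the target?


ρ = 58.19/177.46 = 0.3279
P(Wq > t) = ρ·e^{−(μ−λ)t} = 0.3279·e^{−2.8863}
= 0.3279·0.055780 = 0.018291

Final: 0.018291


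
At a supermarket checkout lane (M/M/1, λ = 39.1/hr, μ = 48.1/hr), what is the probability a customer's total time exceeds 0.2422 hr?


W ~ Exponential(μ−λ) for M/M/1.
μ − λ = 48.1 − 39.1 = 9.0000
P(W > t) = e^{−(μ−λ)t} = e^{−2.1798} = 0.113064

Final: 0.113064


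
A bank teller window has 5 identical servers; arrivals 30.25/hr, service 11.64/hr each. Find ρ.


ρ = λ/(cμ) = 30.25/(5·11.64) = 30.25/58.20 = 0.5198

Final: 0.5198


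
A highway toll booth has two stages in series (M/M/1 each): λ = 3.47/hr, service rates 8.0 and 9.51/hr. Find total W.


Each node sees arrival rate λ = 3.47/hr (tandem ⇒ throughput preserved).
W₁ = 1/(μ₁−λ) = 1/(8.0−3.47) = 0.22075 hr
W₂ = 1/(μ₂−λ) = 1/(9.51−3.47) = 0.16556 hr
W_total = W₁ + W₂ = 0.22075 + 0.16556 = 0.38631 hr

Final: 0.38631 hr


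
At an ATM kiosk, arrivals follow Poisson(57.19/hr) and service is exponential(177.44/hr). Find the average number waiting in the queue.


ρ = 57.19/177.44 = 0.3223
Lq = ρ²/(1−ρ) = 0.1039/0.6777 = 0.1533

Final: 0.1533


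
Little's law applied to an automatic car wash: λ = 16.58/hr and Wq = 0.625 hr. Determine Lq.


Lq = λWq = 16.58·0.625 = 10.3625

Final: 10.3625


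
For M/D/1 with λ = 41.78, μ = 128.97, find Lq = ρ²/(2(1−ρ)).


ρ = 41.78/128.97 = 0.3240
M/D/1: Lq = ρ²/(2(1−ρ)) = 0.1049/(2·0.6760) = 0.07762

Final: 0.07762


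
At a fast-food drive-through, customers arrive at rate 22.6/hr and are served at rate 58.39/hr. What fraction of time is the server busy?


ρ = λ/μ = 22.6/58.39 = 0.3871

Final: 0.3871


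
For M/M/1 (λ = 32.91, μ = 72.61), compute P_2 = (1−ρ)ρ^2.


ρ = 32.91/72.61 = 0.4532
P_n = (1−ρ)·ρ^n = (1 − 0.4532)·0.4532^2 = 0.5468·0.205430 = 0.112320

Final: 0.112320


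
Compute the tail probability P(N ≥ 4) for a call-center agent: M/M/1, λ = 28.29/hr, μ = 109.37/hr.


ρ = 28.29/109.37 = 0.2587
P(N ≥ n) = ρ^n = 0.2587^4 = 0.004477

Final: 0.004477


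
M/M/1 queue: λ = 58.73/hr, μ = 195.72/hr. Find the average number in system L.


ρ = λ/μ = 58.73/195.72 = 0.3001
L = ρ/(1−ρ) = 0.3001/(1 − 0.3001) = 0.3001/0.6999 = 0.4287

Final: 0.4287


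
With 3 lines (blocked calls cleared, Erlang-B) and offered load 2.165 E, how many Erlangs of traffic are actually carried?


B(3,2.165) = 0.234906 (Erlang-B)
Carried load = a(1 − B) = 2.165·(1 − 0.234906) = 2.165·0.765094 = 1.6564 E

Final: 1.6564 Erlangs


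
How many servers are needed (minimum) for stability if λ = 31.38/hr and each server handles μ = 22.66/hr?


Stability requires cμ > λ ⇔ c > λ/μ.
λ/μ = 31.38/22.66 = 1.3848
Minimum integer c = ⌊1.3848⌋ + 1 = 2
Check: 2·22.66 = 45.32 > 31.38, while 1·22.66 = 22.66 ≤ 31.38

Final: 2 servers


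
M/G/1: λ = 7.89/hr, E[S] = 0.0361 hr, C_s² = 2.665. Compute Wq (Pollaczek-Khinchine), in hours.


ρ = λ·E[S] = 7.89·0.0361 = 0.2848
E[S²] = E[S]²(1+C_s²) = 0.0361²·(1+2.665) = 0.004776
Wq = λ·E[S²]/(2(1−ρ)) = 7.89·0.004776/(2·0.7152) = 0.02635 hr

Final: 0.02635 hr


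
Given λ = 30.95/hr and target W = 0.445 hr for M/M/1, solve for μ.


W = 1/(μ−λ) ⇒ μ − λ = 1/W = 1/0.445 = 2.2472
μ = λ + 1/W = 30.95 + 2.2472 = 33.1972 per hr

Final: 33.1972 /hr


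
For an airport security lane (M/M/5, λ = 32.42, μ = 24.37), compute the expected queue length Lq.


a = λ/μ = 1.3303; ρ = a/5 = 0.2661
P₀ = 0.264172
Lq = P₀·a^c·ρ / (c!·(1−ρ)²) = 0.264172·4.16665·0.2661/(120·0.53866)
= 0.004531

Final: 0.004531


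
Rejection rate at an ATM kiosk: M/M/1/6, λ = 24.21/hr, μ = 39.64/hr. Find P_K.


ρ = λ/μ = 24.21/39.64 = 0.6107
P_K = (1−ρ)ρ^K/(1−ρ^(K+1)) = (0.3893·0.051900)/(1 − 0.031698)
= 0.020202/0.968302 = 0.020864

Final: 0.020864


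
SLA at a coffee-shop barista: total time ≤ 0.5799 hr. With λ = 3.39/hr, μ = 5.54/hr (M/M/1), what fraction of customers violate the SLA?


W ~ Exponential(μ−λ) for M/M/1.
μ − λ = 5.54 − 3.39 = 2.1500
P(W > t) = e^{−(μ−λ)t} = e^{−1.2468} = 0.287427

Final: 0.287427


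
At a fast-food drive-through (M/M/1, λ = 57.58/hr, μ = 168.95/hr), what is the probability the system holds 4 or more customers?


ρ = 57.58/168.95 = 0.3408
P(N ≥ n) = ρ^n = 0.3408^4 = 0.013491

Final: 0.013491


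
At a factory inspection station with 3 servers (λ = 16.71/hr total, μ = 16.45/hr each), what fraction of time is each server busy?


ρ = λ/(cμ) = 16.71/(3·16.45) = 16.71/49.35 = 0.3386

Final: 0.3386


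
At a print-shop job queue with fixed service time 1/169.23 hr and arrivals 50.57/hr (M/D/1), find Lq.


ρ = 50.57/169.23 = 0.2988
M/D/1: Lq = ρ²/(2(1−ρ)) = 0.08930/(2·0.7012) = 0.06368

Final: 0.06368


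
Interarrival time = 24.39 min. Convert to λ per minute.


λ = 1/(interarrival time) in consistent units.
1 minute = 1 min, so λ = 1/24.39 = 0.04100 per minute

Final: 0.04100 /min
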